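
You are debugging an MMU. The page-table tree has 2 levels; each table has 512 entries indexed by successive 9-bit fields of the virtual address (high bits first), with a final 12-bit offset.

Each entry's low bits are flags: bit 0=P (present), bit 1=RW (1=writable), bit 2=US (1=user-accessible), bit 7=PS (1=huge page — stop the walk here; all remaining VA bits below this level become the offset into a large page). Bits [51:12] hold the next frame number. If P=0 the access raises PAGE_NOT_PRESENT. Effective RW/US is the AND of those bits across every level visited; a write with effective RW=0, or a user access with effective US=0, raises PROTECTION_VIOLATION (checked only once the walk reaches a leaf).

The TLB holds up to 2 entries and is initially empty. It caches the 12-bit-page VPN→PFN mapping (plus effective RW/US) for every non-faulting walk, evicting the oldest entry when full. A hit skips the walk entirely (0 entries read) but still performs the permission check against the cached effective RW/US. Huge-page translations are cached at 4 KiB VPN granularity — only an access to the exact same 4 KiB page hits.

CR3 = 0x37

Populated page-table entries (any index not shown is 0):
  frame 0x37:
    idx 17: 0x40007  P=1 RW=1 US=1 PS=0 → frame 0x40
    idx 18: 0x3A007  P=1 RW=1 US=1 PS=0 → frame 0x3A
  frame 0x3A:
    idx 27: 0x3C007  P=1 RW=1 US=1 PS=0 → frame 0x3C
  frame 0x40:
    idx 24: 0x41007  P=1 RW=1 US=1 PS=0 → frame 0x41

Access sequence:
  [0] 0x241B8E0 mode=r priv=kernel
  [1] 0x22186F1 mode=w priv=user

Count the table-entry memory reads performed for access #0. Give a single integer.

Trace:
#0 VA=0x241B8E0 (r,kernel):
  [0] read 0x37 idx=18: raw=0x3A007 flags P=1 W=1 U=1 S=0
  [1] read 0x3A idx=27: raw=0x3C007 flags P=1 W=1 U=1 S=0
  ✓ 0x3C8E0  — 2 lookups
#1 VA=0x22186F1 (w,user):
  [0] read 0x37 idx=17: raw=0x40007 flags P=1 W=1 U=1 S=0
  [1] read 0x40 idx=24: raw=0x41007 flags P=1 W=1 U=1 S=0
  ✓ 0x416F1  — 2 lookups

Entries read for #0: 2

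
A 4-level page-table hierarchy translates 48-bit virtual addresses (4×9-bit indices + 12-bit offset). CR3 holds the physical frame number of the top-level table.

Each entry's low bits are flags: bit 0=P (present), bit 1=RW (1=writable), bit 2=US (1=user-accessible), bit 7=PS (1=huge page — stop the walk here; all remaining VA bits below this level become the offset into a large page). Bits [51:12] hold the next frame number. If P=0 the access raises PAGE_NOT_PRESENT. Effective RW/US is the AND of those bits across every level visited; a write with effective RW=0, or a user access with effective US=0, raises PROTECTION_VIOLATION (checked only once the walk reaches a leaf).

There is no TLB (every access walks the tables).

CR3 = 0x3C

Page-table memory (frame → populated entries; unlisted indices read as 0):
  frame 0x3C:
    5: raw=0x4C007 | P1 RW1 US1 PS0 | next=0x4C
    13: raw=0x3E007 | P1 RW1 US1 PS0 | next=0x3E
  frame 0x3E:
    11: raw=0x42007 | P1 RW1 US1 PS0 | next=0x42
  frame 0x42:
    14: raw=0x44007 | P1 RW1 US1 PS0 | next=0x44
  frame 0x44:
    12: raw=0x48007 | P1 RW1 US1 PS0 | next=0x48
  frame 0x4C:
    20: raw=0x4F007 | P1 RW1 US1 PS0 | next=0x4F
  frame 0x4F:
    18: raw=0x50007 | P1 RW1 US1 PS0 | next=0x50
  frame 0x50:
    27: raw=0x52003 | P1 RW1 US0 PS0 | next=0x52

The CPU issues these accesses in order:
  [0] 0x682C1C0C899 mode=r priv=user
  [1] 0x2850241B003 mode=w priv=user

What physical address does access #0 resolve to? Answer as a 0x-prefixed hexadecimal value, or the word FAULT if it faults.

Walk each access:
#0 VA=0x682C1C0C899 (r,user):
  L0 @0x3C[13] → 0x3E007  P=1,RW=1,US=1,PS=0
  L1 @0x3E[11] → 0x42007  P=1,RW=1,US=1,PS=0
  L2 @0x42[14] → 0x44007  P=1,RW=1,US=1,PS=0
  L3 @0x44[12] → 0x48007  P=1,RW=1,US=1,PS=0
  ✓ 0x48899  — 4 lookups
#1 VA=0x2850241B003 (w,user):
  L0 @0x3C[5] → 0x4C007  P=1,RW=1,US=1,PS=0
  L1 @0x4C[20] → 0x4F007  P=1,RW=1,US=1,PS=0
  L2 @0x4F[18] → 0x50007  P=1,RW=1,US=1,PS=0
  L3 @0x50[27] → 0x52003  P=1,RW=1,US=0,PS=0
  ⇒ fault: PROTECTION_VIOLATION  — 4 lookups

Access #0 PA: 0x48899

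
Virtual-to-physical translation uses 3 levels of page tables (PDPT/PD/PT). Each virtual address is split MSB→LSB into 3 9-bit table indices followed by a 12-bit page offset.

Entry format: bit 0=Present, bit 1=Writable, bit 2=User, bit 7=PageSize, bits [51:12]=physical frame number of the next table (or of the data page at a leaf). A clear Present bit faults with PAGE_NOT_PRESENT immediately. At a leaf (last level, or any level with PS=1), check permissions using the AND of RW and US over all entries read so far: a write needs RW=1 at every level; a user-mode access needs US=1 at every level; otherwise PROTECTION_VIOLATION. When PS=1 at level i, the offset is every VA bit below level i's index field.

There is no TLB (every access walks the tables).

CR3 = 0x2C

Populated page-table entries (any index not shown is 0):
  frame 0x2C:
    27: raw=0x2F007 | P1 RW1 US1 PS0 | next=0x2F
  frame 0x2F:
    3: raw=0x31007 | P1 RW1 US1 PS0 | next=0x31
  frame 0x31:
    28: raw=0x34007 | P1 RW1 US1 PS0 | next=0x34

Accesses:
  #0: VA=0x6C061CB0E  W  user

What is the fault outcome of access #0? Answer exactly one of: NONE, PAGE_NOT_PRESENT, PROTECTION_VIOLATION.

Walk each access:
#0 VA=0x6C061CB0E (w,user):
  [0] read 0x2C idx=27: raw=0x2F007 flags P=1 W=1 U=1 S=0
  [1] read 0x2F idx=3: raw=0x31007 flags P=1 W=1 U=1 S=0
  [2] read 0x31 idx=28: raw=0x34007 flags P=1 W=1 U=1 S=0
  → PA=0x34B0E  (3 entries read)

Access #0 fault: NONE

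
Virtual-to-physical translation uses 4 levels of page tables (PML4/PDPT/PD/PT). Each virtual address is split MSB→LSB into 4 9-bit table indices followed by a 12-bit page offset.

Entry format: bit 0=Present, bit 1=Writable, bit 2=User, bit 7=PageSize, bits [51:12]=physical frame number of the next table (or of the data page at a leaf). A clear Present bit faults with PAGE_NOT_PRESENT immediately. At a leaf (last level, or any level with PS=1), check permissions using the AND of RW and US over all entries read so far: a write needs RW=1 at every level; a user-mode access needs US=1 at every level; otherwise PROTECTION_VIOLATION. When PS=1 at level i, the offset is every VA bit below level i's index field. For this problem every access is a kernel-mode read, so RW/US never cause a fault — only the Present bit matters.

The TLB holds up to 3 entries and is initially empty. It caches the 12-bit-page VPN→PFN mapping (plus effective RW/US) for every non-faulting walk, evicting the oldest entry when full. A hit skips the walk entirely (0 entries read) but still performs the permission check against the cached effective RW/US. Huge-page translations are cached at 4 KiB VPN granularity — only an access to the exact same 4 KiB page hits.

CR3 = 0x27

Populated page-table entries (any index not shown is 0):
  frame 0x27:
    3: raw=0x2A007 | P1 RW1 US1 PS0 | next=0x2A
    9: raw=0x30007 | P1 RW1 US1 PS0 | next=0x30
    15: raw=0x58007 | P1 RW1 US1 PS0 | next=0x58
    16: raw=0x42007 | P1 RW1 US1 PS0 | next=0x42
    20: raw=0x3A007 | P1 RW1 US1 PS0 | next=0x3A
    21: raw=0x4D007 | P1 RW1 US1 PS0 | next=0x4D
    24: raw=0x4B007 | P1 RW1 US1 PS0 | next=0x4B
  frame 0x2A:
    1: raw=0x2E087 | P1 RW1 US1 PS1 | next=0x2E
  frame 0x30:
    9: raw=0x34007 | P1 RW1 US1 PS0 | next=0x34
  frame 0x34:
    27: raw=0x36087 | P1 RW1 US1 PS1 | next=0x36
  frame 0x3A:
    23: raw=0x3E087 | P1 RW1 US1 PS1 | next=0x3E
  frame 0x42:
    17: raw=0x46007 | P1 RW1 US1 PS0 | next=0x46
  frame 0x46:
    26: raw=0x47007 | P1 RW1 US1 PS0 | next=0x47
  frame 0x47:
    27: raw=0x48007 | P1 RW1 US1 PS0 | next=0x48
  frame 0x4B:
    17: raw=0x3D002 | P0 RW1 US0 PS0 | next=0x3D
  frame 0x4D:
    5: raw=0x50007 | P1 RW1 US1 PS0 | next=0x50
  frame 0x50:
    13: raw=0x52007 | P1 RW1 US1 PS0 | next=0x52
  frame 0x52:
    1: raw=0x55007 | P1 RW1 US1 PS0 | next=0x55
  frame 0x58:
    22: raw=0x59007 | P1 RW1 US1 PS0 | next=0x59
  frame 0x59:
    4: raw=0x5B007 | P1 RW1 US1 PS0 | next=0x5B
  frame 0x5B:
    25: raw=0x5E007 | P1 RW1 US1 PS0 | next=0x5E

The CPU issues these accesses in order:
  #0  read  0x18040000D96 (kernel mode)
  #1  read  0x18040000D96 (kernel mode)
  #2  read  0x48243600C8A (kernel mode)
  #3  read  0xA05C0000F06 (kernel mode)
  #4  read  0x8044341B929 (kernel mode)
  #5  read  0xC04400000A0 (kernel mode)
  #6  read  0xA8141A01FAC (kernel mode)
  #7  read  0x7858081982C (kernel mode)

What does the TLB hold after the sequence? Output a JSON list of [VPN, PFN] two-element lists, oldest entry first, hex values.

Walk each access:
#0 VA=0x18040000D96 (r,kernel):
  lvl0: tbl 0x27, slot 3 ⇒ 0x2A007 (P1/RW1/US1/PS0)
  lvl1: tbl 0x2A, slot 1 ⇒ 0x2E087 (P1/RW1/US1/PS1)
  → PA=0x2ED96 (huge @L1)  (2 entries read)
#1 VA=0x18040000D96 (r,kernel):
  TLB hit vpn=0x18040000 → PA=0x2ED96
#2 VA=0x48243600C8A (r,kernel):
  lvl0: tbl 0x27, slot 9 ⇒ 0x30007 (P1/RW1/US1/PS0)
  lvl1: tbl 0x30, slot 9 ⇒ 0x34007 (P1/RW1/US1/PS0)
  lvl2: tbl 0x34, slot 27 ⇒ 0x36087 (P1/RW1/US1/PS1)
  → PA=0x36C8A (huge @L2)  (3 entries read)
#3 VA=0xA05C0000F06 (r,kernel):
  lvl0: tbl 0x27, slot 20 ⇒ 0x3A007 (P1/RW1/US1/PS0)
  lvl1: tbl 0x3A, slot 23 ⇒ 0x3E087 (P1/RW1/US1/PS1)
  → PA=0x3EF06 (huge @L1)  (2 entries read)
#4 VA=0x8044341B929 (r,kernel):
  lvl0: tbl 0x27, slot 16 ⇒ 0x42007 (P1/RW1/US1/PS0)
  lvl1: tbl 0x42, slot 17 ⇒ 0x46007 (P1/RW1/US1/PS0)
  lvl2: tbl 0x46, slot 26 ⇒ 0x47007 (P1/RW1/US1/PS0)
  lvl3: tbl 0x47, slot 27 ⇒ 0x48007 (P1/RW1/US1/PS0)
  → PA=0x48929  (4 entries read)
#5 VA=0xC04400000A0 (r,kernel):
  lvl0: tbl 0x27, slot 24 ⇒ 0x4B007 (P1/RW1/US1/PS0)
  lvl1: tbl 0x4B, slot 17 ⇒ 0x3D002 (P0/RW1/US0/PS0)
  → PAGE_NOT_PRESENT  (2 entries read)
#6 VA=0xA8141A01FAC (r,kernel):
  lvl0: tbl 0x27, slot 21 ⇒ 0x4D007 (P1/RW1/US1/PS0)
  lvl1: tbl 0x4D, slot 5 ⇒ 0x50007 (P1/RW1/US1/PS0)
  lvl2: tbl 0x50, slot 13 ⇒ 0x52007 (P1/RW1/US1/PS0)
  lvl3: tbl 0x52, slot 1 ⇒ 0x55007 (P1/RW1/US1/PS0)
  → PA=0x55FAC  (4 entries read)
#7 VA=0x7858081982C (r,kernel):
  lvl0: tbl 0x27, slot 15 ⇒ 0x58007 (P1/RW1/US1/PS0)
  lvl1: tbl 0x58, slot 22 ⇒ 0x59007 (P1/RW1/US1/PS0)
  lvl2: tbl 0x59, slot 4 ⇒ 0x5B007 (P1/RW1/US1/PS0)
  lvl3: tbl 0x5B, slot 25 ⇒ 0x5E007 (P1/RW1/US1/PS0)
  → PA=0x5E82C  (4 entries read)

TLB: [["0x8044341B", "0x48"], ["0xA8141A01", "0x55"], ["0x78580819", "0x5E"]]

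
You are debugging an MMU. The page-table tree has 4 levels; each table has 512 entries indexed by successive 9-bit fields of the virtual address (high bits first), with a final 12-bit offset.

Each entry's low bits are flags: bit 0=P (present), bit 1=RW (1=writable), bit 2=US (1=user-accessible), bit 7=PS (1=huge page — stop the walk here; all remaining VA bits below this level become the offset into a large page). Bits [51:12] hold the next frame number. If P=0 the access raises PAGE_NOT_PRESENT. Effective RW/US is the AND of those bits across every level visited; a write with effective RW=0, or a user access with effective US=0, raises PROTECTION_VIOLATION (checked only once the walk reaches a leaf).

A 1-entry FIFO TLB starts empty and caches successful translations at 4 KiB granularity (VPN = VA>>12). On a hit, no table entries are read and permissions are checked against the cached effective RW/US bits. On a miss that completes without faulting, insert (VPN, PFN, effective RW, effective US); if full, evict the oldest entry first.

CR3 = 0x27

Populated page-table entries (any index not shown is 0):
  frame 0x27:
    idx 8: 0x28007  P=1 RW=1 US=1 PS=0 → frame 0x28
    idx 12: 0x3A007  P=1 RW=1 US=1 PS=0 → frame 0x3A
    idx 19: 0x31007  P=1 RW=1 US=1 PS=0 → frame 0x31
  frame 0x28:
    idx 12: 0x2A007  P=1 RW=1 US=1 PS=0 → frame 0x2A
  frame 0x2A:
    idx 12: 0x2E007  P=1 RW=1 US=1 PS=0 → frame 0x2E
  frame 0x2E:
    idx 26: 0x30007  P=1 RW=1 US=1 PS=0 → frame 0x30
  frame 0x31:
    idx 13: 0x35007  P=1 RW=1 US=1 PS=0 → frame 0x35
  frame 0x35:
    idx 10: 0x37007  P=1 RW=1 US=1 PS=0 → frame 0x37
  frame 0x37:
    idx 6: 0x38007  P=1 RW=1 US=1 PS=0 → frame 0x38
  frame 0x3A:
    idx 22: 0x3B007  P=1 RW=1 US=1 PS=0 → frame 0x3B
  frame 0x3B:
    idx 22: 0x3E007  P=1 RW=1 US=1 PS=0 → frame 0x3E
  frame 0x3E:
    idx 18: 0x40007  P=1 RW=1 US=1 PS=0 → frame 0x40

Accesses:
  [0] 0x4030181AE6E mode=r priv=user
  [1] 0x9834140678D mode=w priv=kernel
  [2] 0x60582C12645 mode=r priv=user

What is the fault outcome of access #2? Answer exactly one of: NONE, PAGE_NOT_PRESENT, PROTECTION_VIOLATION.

Walk each access:
#0 VA=0x4030181AE6E (r,user):
  [0] read 0x27 idx=8: raw=0x28007 flags P=1 W=1 U=1 S=0
  [1] read 0x28 idx=12: raw=0x2A007 flags P=1 W=1 U=1 S=0
  [2] read 0x2A idx=12: raw=0x2E007 flags P=1 W=1 U=1 S=0
  [3] read 0x2E idx=26: raw=0x30007 flags P=1 W=1 U=1 S=0
  → PA=0x30E6E  (4 entries read)
#1 VA=0x9834140678D (w,kernel):
  [0] read 0x27 idx=19: raw=0x31007 flags P=1 W=1 U=1 S=0
  [1] read 0x31 idx=13: raw=0x35007 flags P=1 W=1 U=1 S=0
  [2] read 0x35 idx=10: raw=0x37007 flags P=1 W=1 U=1 S=0
  [3] read 0x37 idx=6: raw=0x38007 flags P=1 W=1 U=1 S=0
  → PA=0x3878D  (4 entries read)
#2 VA=0x60582C12645 (r,user):
  [0] read 0x27 idx=12: raw=0x3A007 flags P=1 W=1 U=1 S=0
  [1] read 0x3A idx=22: raw=0x3B007 flags P=1 W=1 U=1 S=0
  [2] read 0x3B idx=22: raw=0x3E007 flags P=1 W=1 U=1 S=0
  [3] read 0x3E idx=18: raw=0x40007 flags P=1 W=1 U=1 S=0
  → PA=0x40645  (4 entries read)

Access #2 fault: NONE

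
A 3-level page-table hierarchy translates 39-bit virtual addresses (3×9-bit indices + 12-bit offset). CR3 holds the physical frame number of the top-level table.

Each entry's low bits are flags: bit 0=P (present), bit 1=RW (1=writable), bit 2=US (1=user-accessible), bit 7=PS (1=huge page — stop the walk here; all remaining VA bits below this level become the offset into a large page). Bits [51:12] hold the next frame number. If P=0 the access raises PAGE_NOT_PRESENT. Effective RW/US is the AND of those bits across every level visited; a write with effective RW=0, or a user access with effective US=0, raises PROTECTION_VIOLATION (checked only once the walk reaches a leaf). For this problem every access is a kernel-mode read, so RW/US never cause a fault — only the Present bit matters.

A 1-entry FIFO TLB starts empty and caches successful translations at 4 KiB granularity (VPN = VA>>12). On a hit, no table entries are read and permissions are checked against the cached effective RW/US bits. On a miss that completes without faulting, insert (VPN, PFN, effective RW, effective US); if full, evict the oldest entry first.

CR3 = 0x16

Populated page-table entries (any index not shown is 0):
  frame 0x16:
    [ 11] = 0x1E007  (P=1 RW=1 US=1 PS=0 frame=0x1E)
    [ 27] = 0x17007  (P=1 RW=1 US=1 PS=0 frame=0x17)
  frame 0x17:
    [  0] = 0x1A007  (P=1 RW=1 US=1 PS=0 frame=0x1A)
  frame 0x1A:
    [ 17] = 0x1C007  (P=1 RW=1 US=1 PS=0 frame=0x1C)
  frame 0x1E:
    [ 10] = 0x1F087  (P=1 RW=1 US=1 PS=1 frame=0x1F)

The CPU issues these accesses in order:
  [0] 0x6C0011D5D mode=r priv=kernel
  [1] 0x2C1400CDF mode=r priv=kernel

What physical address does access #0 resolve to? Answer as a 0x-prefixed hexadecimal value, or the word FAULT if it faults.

Per-access translation:
#0 VA=0x6C0011D5D (r,kernel):
  lvl0: tbl 0x16, slot 27 ⇒ 0x17007 (P1/RW1/US1/PS0)
  lvl1: tbl 0x17, slot 0 ⇒ 0x1A007 (P1/RW1/US1/PS0)
  lvl2: tbl 0x1A, slot 17 ⇒ 0x1C007 (P1/RW1/US1/PS0)
  → PA=0x1CD5D  (3 entries read)
#1 VA=0x2C1400CDF (r,kernel):
  lvl0: tbl 0x16, slot 11 ⇒ 0x1E007 (P1/RW1/US1/PS0)
  lvl1: tbl 0x1E, slot 10 ⇒ 0x1F087 (P1/RW1/US1/PS1)
  → PA=0x1FCDF (huge @L1)  (2 entries read)

Access #0 PA: 0x1CD5D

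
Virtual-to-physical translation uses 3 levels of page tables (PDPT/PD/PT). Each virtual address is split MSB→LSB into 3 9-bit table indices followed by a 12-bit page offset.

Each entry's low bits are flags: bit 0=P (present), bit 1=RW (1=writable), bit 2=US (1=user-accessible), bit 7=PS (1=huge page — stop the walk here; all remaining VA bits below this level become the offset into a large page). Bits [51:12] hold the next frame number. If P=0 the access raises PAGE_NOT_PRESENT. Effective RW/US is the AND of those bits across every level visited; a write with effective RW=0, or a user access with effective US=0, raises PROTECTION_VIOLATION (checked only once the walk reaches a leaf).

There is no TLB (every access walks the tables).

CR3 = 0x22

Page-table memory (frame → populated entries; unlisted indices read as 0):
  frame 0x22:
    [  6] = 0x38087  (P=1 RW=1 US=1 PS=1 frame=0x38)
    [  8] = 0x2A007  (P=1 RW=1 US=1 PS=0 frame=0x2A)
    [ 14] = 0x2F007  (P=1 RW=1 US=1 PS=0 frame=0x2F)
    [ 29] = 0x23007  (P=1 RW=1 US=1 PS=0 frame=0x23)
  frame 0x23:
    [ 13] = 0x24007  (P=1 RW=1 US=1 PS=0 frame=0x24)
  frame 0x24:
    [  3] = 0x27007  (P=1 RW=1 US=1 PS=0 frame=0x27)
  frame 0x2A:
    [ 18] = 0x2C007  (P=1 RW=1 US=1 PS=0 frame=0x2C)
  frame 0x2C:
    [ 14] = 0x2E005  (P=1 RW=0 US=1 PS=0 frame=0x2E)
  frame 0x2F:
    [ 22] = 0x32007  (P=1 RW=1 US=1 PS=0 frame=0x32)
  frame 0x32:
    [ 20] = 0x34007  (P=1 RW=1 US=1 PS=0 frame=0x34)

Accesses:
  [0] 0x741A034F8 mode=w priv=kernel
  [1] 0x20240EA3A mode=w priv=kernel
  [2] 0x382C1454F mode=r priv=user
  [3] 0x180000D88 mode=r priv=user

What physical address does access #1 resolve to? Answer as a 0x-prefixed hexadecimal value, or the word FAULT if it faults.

Trace:
#0 VA=0x741A034F8 (w,kernel):
  L0 @0x22[29] → 0x23007  P=1,RW=1,US=1,PS=0
  L1 @0x23[13] → 0x24007  P=1,RW=1,US=1,PS=0
  L2 @0x24[3] → 0x27007  P=1,RW=1,US=1,PS=0
  ✓ 0x274F8  — 3 lookups
#1 VA=0x20240EA3A (w,kernel):
  L0 @0x22[8] → 0x2A007  P=1,RW=1,US=1,PS=0
  L1 @0x2A[18] → 0x2C007  P=1,RW=1,US=1,PS=0
  L2 @0x2C[14] → 0x2E005  P=1,RW=0,US=1,PS=0
  → PROTECTION_VIOLATION  (3 entries read)
#2 VA=0x382C1454F (r,user):
  L0 @0x22[14] → 0x2F007  P=1,RW=1,US=1,PS=0
  L1 @0x2F[22] → 0x32007  P=1,RW=1,US=1,PS=0
  L2 @0x32[20] → 0x34007  P=1,RW=1,US=1,PS=0
  ✓ 0x3454F  — 3 lookups
#3 VA=0x180000D88 (r,user):
  L0 @0x22[6] → 0x38087  P=1,RW=1,US=1,PS=1
  ✓ 0x38D88 (huge @L0)  — 1 lookups

Access #1 PA: FAULT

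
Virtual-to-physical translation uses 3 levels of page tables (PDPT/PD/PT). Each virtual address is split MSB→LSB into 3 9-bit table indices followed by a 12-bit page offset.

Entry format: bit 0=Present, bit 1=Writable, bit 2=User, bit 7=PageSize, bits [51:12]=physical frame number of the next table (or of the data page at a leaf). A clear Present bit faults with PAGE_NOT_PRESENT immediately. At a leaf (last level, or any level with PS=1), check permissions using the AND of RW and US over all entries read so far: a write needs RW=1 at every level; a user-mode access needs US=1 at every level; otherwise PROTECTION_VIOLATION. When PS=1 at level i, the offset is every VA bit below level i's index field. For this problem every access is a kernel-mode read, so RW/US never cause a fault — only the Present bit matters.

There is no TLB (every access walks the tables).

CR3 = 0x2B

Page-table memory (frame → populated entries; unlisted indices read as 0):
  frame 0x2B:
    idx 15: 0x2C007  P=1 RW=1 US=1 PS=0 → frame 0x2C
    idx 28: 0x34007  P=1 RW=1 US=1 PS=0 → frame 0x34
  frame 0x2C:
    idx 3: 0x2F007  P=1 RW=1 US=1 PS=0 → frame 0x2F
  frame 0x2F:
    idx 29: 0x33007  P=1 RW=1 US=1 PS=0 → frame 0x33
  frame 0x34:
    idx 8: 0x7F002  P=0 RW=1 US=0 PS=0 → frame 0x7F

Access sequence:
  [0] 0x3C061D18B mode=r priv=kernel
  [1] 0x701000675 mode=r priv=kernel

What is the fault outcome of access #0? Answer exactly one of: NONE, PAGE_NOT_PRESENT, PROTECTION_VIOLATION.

Trace:
#0 VA=0x3C061D18B (r,kernel):
  L0: frame=0x2B idx=15 entry=0x2C007 [P=1 RW=1 US=1 PS=0]
  L1: frame=0x2C idx=3 entry=0x2F007 [P=1 RW=1 US=1 PS=0]
  L2: frame=0x2F idx=29 entry=0x33007 [P=1 RW=1 US=1 PS=0]
  ✓ 0x3318B  — 3 lookups
#1 VA=0x701000675 (r,kernel):
  L0: frame=0x2B idx=28 entry=0x34007 [P=1 RW=1 US=1 PS=0]
  L1: frame=0x34 idx=8 entry=0x7F002 [P=0 RW=1 US=0 PS=0]
  ⇒ fault: PAGE_NOT_PRESENT  — 2 lookups

Access #0 fault: NONE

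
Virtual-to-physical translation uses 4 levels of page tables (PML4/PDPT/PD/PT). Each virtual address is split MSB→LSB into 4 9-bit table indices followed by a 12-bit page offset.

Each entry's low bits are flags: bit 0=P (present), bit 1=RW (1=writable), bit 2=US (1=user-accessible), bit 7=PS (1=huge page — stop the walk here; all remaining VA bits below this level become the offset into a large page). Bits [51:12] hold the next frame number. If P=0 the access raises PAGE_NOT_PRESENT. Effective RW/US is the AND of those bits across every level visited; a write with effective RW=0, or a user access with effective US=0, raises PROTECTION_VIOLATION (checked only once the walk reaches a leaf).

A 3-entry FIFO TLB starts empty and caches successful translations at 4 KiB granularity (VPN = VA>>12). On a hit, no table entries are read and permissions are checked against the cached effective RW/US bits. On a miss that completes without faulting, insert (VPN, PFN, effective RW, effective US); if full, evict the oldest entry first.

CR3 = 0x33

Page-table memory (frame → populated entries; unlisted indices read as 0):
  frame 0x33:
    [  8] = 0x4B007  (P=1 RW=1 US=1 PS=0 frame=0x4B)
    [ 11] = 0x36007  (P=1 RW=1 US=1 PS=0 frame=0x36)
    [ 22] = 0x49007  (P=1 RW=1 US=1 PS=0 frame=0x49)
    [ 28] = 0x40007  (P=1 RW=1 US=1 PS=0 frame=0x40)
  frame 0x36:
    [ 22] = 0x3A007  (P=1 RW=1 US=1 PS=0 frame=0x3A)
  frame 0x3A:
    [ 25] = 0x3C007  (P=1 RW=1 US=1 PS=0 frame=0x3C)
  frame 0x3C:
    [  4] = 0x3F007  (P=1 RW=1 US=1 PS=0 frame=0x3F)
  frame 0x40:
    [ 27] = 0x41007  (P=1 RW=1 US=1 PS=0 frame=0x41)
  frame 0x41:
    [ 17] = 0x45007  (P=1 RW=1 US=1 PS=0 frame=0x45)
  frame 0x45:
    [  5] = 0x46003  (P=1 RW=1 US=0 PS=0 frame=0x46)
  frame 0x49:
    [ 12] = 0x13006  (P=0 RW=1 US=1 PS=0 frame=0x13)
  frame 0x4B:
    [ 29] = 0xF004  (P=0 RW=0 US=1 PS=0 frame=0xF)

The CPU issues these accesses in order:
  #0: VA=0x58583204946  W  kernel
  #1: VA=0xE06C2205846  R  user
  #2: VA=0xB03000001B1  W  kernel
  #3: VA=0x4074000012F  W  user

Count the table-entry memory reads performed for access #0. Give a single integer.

Walk each access:
#0 VA=0x58583204946 (w,kernel):
  lvl0: tbl 0x33, slot 11 ⇒ 0x36007 (P1/RW1/US1/PS0)
  lvl1: tbl 0x36, slot 22 ⇒ 0x3A007 (P1/RW1/US1/PS0)
  lvl2: tbl 0x3A, slot 25 ⇒ 0x3C007 (P1/RW1/US1/PS0)
  lvl3: tbl 0x3C, slot 4 ⇒ 0x3F007 (P1/RW1/US1/PS0)
  ⇒ phys 0x3F946  [4 reads]
#1 VA=0xE06C2205846 (r,user):
  lvl0: tbl 0x33, slot 28 ⇒ 0x40007 (P1/RW1/US1/PS0)
  lvl1: tbl 0x40, slot 27 ⇒ 0x41007 (P1/RW1/US1/PS0)
  lvl2: tbl 0x41, slot 17 ⇒ 0x45007 (P1/RW1/US1/PS0)
  lvl3: tbl 0x45, slot 5 ⇒ 0x46003 (P1/RW1/US0/PS0)
  ⇒ fault: PROTECTION_VIOLATION  — 4 lookups
#2 VA=0xB03000001B1 (w,kernel):
  lvl0: tbl 0x33, slot 22 ⇒ 0x49007 (P1/RW1/US1/PS0)
  lvl1: tbl 0x49, slot 12 ⇒ 0x13006 (P0/RW1/US1/PS0)
  ⇒ fault: PAGE_NOT_PRESENT  — 2 lookups
#3 VA=0x4074000012F (w,user):
  lvl0: tbl 0x33, slot 8 ⇒ 0x4B007 (P1/RW1/US1/PS0)
  lvl1: tbl 0x4B, slot 29 ⇒ 0xF004 (P0/RW0/US1/PS0)
  ⇒ fault: PAGE_NOT_PRESENT  — 2 lookups

Entries read for #0: 4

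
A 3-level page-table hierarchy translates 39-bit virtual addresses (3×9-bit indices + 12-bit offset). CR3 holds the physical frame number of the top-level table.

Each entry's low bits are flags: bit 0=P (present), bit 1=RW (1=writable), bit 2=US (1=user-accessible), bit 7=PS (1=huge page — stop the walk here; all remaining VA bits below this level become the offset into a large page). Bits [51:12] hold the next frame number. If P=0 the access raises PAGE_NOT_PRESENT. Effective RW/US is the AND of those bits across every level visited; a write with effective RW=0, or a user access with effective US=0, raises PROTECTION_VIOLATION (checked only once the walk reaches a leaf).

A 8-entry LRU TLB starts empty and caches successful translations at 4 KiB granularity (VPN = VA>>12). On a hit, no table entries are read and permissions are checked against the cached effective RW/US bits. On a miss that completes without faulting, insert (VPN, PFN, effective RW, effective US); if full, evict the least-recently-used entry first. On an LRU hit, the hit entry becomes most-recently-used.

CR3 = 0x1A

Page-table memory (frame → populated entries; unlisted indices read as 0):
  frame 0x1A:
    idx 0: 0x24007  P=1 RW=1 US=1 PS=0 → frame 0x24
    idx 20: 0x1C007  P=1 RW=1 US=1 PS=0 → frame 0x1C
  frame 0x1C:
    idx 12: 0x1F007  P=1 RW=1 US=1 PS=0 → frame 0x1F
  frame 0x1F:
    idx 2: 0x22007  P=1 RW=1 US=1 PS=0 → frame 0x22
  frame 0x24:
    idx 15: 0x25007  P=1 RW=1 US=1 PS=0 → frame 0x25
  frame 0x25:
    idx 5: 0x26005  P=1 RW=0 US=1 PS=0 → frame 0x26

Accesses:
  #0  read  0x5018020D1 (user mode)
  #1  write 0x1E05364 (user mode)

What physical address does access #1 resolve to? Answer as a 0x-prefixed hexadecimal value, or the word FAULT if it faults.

Walk each access:
#0 VA=0x5018020D1 (r,user):
  lvl0: tbl 0x1A, slot 20 ⇒ 0x1C007 (P1/RW1/US1/PS0)
  lvl1: tbl 0x1C, slot 12 ⇒ 0x1F007 (P1/RW1/US1/PS0)
  lvl2: tbl 0x1F, slot 2 ⇒ 0x22007 (P1/RW1/US1/PS0)
  → PA=0x220D1  (3 entries read)
#1 VA=0x1E05364 (w,user):
  lvl0: tbl 0x1A, slot 0 ⇒ 0x24007 (P1/RW1/US1/PS0)
  lvl1: tbl 0x24, slot 15 ⇒ 0x25007 (P1/RW1/US1/PS0)
  lvl2: tbl 0x25, slot 5 ⇒ 0x26005 (P1/RW0/US1/PS0)
  ✗ PROTECTION_VIOLATION  [3 reads]

Access #1 PA: FAULT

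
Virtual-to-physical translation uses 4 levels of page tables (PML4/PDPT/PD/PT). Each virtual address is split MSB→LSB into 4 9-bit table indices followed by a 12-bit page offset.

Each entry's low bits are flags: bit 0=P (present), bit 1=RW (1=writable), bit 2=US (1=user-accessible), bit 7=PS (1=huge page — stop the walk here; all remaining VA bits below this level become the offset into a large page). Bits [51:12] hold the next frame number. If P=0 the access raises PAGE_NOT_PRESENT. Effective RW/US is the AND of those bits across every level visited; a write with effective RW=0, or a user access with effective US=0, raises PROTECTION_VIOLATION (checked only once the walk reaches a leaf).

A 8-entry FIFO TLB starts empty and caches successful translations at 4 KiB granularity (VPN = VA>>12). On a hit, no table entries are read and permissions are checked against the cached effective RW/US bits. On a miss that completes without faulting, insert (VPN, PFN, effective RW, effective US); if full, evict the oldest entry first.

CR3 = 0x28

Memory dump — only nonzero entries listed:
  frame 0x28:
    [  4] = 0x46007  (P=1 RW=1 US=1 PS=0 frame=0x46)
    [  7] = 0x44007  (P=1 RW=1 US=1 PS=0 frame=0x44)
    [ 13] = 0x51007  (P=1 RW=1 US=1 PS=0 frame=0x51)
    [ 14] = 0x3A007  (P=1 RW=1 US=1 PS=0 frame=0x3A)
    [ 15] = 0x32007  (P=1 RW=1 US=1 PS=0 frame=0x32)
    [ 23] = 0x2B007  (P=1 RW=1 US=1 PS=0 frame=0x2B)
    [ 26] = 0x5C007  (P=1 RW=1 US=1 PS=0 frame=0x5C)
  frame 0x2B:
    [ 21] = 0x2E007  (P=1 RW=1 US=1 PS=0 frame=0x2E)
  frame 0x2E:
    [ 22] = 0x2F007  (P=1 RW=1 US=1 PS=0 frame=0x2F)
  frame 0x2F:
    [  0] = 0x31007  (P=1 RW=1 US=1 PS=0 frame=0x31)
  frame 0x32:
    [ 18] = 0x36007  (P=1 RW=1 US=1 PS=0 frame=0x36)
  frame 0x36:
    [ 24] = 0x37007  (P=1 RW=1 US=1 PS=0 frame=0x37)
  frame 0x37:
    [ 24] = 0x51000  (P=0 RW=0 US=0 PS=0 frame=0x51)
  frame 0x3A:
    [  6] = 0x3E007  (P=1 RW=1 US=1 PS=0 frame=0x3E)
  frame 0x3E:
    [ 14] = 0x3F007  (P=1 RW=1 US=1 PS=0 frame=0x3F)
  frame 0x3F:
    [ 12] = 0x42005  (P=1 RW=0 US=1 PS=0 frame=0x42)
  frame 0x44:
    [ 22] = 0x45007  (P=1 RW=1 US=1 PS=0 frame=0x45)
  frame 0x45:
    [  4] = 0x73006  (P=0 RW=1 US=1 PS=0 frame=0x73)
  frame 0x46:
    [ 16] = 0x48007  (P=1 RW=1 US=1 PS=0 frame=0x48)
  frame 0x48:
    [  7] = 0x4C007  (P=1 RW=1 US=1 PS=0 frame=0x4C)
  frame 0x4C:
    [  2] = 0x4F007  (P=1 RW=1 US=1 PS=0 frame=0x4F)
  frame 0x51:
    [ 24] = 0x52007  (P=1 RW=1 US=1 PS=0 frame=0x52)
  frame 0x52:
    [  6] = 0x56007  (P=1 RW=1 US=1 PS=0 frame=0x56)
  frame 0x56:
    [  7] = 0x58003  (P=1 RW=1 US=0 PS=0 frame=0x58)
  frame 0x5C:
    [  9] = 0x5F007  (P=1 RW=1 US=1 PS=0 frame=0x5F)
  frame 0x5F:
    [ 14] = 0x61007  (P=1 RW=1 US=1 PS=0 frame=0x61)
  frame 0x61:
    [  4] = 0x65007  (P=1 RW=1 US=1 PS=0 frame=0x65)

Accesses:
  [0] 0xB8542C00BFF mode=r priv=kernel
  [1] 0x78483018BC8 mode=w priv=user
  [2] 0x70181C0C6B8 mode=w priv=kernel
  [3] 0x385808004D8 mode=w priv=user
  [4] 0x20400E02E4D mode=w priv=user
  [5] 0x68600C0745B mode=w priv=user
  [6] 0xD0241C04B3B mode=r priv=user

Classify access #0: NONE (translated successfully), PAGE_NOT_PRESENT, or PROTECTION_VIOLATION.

Per-access translation:
#0 VA=0xB8542C00BFF (r,kernel):
  lvl0: tbl 0x28, slot 23 ⇒ 0x2B007 (P1/RW1/US1/PS0)
  lvl1: tbl 0x2B, slot 21 ⇒ 0x2E007 (P1/RW1/US1/PS0)
  lvl2: tbl 0x2E, slot 22 ⇒ 0x2F007 (P1/RW1/US1/PS0)
  lvl3: tbl 0x2F, slot 0 ⇒ 0x31007 (P1/RW1/US1/PS0)
  → PA=0x31BFF  (4 entries read)
#1 VA=0x78483018BC8 (w,user):
  lvl0: tbl 0x28, slot 15 ⇒ 0x32007 (P1/RW1/US1/PS0)
  lvl1: tbl 0x32, slot 18 ⇒ 0x36007 (P1/RW1/US1/PS0)
  lvl2: tbl 0x36, slot 24 ⇒ 0x37007 (P1/RW1/US1/PS0)
  lvl3: tbl 0x37, slot 24 ⇒ 0x51000 (P0/RW0/US0/PS0)
  ✗ PAGE_NOT_PRESENT  [4 reads]
#2 VA=0x70181C0C6B8 (w,kernel):
  lvl0: tbl 0x28, slot 14 ⇒ 0x3A007 (P1/RW1/US1/PS0)
  lvl1: tbl 0x3A, slot 6 ⇒ 0x3E007 (P1/RW1/US1/PS0)
  lvl2: tbl 0x3E, slot 14 ⇒ 0x3F007 (P1/RW1/US1/PS0)
  lvl3: tbl 0x3F, slot 12 ⇒ 0x42005 (P1/RW0/US1/PS0)
  ✗ PROTECTION_VIOLATION  [4 reads]
#3 VA=0x385808004D8 (w,user):
  lvl0: tbl 0x28, slot 7 ⇒ 0x44007 (P1/RW1/US1/PS0)
  lvl1: tbl 0x44, slot 22 ⇒ 0x45007 (P1/RW1/US1/PS0)
  lvl2: tbl 0x45, slot 4 ⇒ 0x73006 (P0/RW1/US1/PS0)
  ✗ PAGE_NOT_PRESENT  [3 reads]
#4 VA=0x20400E02E4D (w,user):
  lvl0: tbl 0x28, slot 4 ⇒ 0x46007 (P1/RW1/US1/PS0)
  lvl1: tbl 0x46, slot 16 ⇒ 0x48007 (P1/RW1/US1/PS0)
  lvl2: tbl 0x48, slot 7 ⇒ 0x4C007 (P1/RW1/US1/PS0)
  lvl3: tbl 0x4C, slot 2 ⇒ 0x4F007 (P1/RW1/US1/PS0)
  → PA=0x4FE4D  (4 entries read)
#5 VA=0x68600C0745B (w,user):
  lvl0: tbl 0x28, slot 13 ⇒ 0x51007 (P1/RW1/US1/PS0)
  lvl1: tbl 0x51, slot 24 ⇒ 0x52007 (P1/RW1/US1/PS0)
  lvl2: tbl 0x52, slot 6 ⇒ 0x56007 (P1/RW1/US1/PS0)
  lvl3: tbl 0x56, slot 7 ⇒ 0x58003 (P1/RW1/US0/PS0)
  ✗ PROTECTION_VIOLATION  [4 reads]
#6 VA=0xD0241C04B3B (r,user):
  lvl0: tbl 0x28, slot 26 ⇒ 0x5C007 (P1/RW1/US1/PS0)
  lvl1: tbl 0x5C, slot 9 ⇒ 0x5F007 (P1/RW1/US1/PS0)
  lvl2: tbl 0x5F, slot 14 ⇒ 0x61007 (P1/RW1/US1/PS0)
  lvl3: tbl 0x61, slot 4 ⇒ 0x65007 (P1/RW1/US1/PS0)
  → PA=0x65B3B  (4 entries read)

Access #0 fault: NONE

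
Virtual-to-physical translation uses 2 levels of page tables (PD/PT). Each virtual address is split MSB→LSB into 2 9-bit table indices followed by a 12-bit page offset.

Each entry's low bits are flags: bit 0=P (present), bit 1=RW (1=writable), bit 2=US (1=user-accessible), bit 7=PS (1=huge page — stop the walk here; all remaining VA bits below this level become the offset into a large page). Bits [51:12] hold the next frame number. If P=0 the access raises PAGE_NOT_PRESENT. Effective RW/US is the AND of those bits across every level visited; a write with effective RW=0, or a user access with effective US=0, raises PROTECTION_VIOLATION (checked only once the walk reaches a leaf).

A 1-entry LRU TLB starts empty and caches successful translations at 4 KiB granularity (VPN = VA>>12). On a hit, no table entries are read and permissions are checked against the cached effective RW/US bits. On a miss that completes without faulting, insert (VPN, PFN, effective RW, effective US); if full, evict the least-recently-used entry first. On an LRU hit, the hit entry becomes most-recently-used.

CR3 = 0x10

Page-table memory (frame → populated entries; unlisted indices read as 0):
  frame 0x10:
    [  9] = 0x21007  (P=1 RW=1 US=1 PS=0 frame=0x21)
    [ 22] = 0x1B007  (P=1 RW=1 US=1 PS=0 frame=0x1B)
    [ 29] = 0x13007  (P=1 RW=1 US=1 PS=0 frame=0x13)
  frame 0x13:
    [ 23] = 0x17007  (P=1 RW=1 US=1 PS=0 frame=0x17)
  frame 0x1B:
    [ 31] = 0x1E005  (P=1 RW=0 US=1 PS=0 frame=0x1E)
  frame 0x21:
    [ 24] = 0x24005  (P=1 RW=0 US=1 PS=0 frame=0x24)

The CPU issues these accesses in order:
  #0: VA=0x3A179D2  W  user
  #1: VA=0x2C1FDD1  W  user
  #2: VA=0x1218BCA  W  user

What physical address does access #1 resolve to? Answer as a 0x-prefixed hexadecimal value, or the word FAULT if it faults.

Walk each access:
#0 VA=0x3A179D2 (w,user):
  L0 @0x10[29] → 0x13007  P=1,RW=1,US=1,PS=0
  L1 @0x13[23] → 0x17007  P=1,RW=1,US=1,PS=0
  ⇒ phys 0x179D2  [2 reads]
#1 VA=0x2C1FDD1 (w,user):
  L0 @0x10[22] → 0x1B007  P=1,RW=1,US=1,PS=0
  L1 @0x1B[31] → 0x1E005  P=1,RW=0,US=1,PS=0
  → PROTECTION_VIOLATION  (2 entries read)
#2 VA=0x1218BCA (w,user):
  L0 @0x10[9] → 0x21007  P=1,RW=1,US=1,PS=0
  L1 @0x21[24] → 0x24005  P=1,RW=0,US=1,PS=0
  → PROTECTION_VIOLATION  (2 entries read)

Access #1 PA: FAULT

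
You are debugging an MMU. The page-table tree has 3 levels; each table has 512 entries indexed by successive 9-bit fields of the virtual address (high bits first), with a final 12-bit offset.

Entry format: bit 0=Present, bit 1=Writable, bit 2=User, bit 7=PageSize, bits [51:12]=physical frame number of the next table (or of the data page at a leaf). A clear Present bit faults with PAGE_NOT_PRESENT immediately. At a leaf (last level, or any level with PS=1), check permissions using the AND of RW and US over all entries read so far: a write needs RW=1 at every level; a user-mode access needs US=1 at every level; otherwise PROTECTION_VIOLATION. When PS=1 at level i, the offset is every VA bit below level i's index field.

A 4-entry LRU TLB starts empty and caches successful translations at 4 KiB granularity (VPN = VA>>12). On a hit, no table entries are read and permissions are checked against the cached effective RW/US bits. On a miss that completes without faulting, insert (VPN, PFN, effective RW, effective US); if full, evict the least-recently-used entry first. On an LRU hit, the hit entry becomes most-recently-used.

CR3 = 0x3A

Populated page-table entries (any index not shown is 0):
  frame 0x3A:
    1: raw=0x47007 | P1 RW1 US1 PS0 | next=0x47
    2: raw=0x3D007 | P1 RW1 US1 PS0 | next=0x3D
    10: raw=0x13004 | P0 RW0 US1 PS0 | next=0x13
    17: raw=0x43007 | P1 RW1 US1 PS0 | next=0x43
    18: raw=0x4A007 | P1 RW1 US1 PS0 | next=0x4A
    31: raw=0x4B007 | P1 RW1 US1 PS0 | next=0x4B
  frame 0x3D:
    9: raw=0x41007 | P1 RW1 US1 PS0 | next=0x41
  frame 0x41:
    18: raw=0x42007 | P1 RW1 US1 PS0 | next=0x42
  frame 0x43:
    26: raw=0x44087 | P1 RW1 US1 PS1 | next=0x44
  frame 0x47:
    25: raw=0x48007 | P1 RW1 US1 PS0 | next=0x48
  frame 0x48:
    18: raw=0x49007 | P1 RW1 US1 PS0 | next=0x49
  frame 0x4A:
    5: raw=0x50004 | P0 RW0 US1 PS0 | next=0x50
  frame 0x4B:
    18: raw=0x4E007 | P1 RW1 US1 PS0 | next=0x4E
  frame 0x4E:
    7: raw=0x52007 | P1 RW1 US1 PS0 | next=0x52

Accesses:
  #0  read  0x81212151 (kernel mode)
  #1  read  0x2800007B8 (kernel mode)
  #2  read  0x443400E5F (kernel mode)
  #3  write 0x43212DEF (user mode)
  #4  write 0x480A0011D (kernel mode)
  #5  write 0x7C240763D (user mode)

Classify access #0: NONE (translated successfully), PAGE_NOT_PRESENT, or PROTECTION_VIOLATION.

Per-access translation:
#0 VA=0x81212151 (r,kernel):
  [0] read 0x3A idx=2: raw=0x3D007 flags P=1 W=1 U=1 S=0
  [1] read 0x3D idx=9: raw=0x41007 flags P=1 W=1 U=1 S=0
  [2] read 0x41 idx=18: raw=0x42007 flags P=1 W=1 U=1 S=0
  ⇒ phys 0x42151  [3 reads]
#1 VA=0x2800007B8 (r,kernel):
  [0] read 0x3A idx=10: raw=0x13004 flags P=0 W=0 U=1 S=0
  ⇒ fault: PAGE_NOT_PRESENT  — 1 lookups
#2 VA=0x443400E5F (r,kernel):
  [0] read 0x3A idx=17: raw=0x43007 flags P=1 W=1 U=1 S=0
  [1] read 0x43 idx=26: raw=0x44087 flags P=1 W=1 U=1 S=1
  ⇒ phys 0x44E5F (huge @L1)  [2 reads]
#3 VA=0x43212DEF (w,user):
  [0] read 0x3A idx=1: raw=0x47007 flags P=1 W=1 U=1 S=0
  [1] read 0x47 idx=25: raw=0x48007 flags P=1 W=1 U=1 S=0
  [2] read 0x48 idx=18: raw=0x49007 flags P=1 W=1 U=1 S=0
  ⇒ phys 0x49DEF  [3 reads]
#4 VA=0x480A0011D (w,kernel):
  [0] read 0x3A idx=18: raw=0x4A007 flags P=1 W=1 U=1 S=0
  [1] read 0x4A idx=5: raw=0x50004 flags P=0 W=0 U=1 S=0
  ⇒ fault: PAGE_NOT_PRESENT  — 2 lookups
#5 VA=0x7C240763D (w,user):
  [0] read 0x3A idx=31: raw=0x4B007 flags P=1 W=1 U=1 S=0
  [1] read 0x4B idx=18: raw=0x4E007 flags P=1 W=1 U=1 S=0
  [2] read 0x4E idx=7: raw=0x52007 flags P=1 W=1 U=1 S=0
  ⇒ phys 0x5263D  [3 reads]

Access #0 fault: NONE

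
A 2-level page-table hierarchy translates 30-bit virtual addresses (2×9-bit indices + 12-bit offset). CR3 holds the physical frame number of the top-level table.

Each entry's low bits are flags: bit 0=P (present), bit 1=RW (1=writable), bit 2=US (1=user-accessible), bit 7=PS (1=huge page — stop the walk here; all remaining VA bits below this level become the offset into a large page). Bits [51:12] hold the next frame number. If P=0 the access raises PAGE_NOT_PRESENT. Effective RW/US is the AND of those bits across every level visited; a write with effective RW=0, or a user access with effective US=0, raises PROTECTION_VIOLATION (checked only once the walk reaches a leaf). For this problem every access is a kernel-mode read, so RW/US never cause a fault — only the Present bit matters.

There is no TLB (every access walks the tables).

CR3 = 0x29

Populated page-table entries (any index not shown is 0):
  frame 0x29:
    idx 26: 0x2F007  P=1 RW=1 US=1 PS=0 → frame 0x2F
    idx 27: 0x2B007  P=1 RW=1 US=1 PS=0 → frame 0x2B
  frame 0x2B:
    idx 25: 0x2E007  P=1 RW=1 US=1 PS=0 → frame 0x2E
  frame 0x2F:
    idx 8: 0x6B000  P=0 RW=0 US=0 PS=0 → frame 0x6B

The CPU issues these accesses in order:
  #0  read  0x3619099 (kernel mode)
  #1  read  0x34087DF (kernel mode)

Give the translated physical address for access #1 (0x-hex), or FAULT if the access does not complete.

Per-access translation:
#0 VA=0x3619099 (r,kernel):
  [0] read 0x29 idx=27: raw=0x2B007 flags P=1 W=1 U=1 S=0
  [1] read 0x2B idx=25: raw=0x2E007 flags P=1 W=1 U=1 S=0
  ✓ 0x2E099  — 2 lookups
#1 VA=0x34087DF (r,kernel):
  [0] read 0x29 idx=26: raw=0x2F007 flags P=1 W=1 U=1 S=0
  [1] read 0x2F idx=8: raw=0x6B000 flags P=0 W=0 U=0 S=0
  ⇒ fault: PAGE_NOT_PRESENT  — 2 lookups

Access #1 PA: FAULT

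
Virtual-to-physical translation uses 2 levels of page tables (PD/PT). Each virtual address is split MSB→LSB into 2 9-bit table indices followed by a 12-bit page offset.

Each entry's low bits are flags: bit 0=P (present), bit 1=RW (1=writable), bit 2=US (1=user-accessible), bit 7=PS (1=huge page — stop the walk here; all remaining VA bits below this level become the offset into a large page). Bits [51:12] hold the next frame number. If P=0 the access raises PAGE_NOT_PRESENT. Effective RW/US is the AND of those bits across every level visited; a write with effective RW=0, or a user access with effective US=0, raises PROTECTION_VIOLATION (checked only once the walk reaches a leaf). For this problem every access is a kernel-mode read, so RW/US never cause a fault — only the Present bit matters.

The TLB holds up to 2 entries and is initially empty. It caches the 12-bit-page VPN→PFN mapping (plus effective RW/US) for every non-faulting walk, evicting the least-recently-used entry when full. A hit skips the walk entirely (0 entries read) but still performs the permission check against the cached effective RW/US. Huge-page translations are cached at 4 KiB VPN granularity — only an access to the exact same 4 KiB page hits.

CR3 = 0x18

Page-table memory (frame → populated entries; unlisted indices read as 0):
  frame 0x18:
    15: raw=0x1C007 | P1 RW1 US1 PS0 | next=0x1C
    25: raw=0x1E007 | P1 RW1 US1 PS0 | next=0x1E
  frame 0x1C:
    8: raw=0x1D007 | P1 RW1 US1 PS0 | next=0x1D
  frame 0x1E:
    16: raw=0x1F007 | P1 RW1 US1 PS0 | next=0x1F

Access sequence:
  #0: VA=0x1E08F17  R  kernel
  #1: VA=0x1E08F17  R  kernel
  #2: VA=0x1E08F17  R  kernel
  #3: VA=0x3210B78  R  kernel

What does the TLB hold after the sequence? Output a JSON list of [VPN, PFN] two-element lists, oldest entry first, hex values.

Walk each access:
#0 VA=0x1E08F17 (r,kernel):
  [0] read 0x18 idx=15: raw=0x1C007 flags P=1 W=1 U=1 S=0
  [1] read 0x1C idx=8: raw=0x1D007 flags P=1 W=1 U=1 S=0
  ✓ 0x1DF17  — 2 lookups
#1 VA=0x1E08F17 (r,kernel):
  TLB hit vpn=0x1E08 → PA=0x1DF17
#2 VA=0x1E08F17 (r,kernel):
  TLB hit vpn=0x1E08 → PA=0x1DF17
#3 VA=0x3210B78 (r,kernel):
  [0] read 0x18 idx=25: raw=0x1E007 flags P=1 W=1 U=1 S=0
  [1] read 0x1E idx=16: raw=0x1F007 flags P=1 W=1 U=1 S=0
  ✓ 0x1FB78  — 2 lookups

TLB: [["0x1E08", "0x1D"], ["0x3210", "0x1F"]]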